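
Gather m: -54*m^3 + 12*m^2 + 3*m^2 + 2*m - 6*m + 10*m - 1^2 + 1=-54*m^3 + 15*m^2 + 6*m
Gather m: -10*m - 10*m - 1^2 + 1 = -20*m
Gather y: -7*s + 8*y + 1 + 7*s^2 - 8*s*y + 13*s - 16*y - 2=7*s^2 + 6*s + y*(-8*s - 8) - 1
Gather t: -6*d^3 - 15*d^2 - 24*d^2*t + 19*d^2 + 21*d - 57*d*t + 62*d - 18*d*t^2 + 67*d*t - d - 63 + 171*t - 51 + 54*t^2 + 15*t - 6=-6*d^3 + 4*d^2 + 82*d + t^2*(54 - 18*d) + t*(-24*d^2 + 10*d + 186) - 120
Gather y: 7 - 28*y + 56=63 - 28*y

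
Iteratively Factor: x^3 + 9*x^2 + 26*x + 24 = (x + 2)*(x^2 + 7*x + 12) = (x + 2)*(x + 4)*(x + 3)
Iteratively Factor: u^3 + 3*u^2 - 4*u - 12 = (u + 2)*(u^2 + u - 6) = (u - 2)*(u + 2)*(u + 3)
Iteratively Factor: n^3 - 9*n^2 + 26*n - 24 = (n - 4)*(n^2 - 5*n + 6) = (n - 4)*(n - 3)*(n - 2)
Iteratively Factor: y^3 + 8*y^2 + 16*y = (y)*(y^2 + 8*y + 16) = y*(y + 4)*(y + 4)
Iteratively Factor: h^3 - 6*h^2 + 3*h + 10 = (h + 1)*(h^2 - 7*h + 10) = (h - 2)*(h + 1)*(h - 5)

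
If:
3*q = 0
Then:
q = 0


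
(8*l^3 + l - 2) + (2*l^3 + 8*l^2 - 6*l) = 10*l^3 + 8*l^2 - 5*l - 2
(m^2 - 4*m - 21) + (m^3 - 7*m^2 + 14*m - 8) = m^3 - 6*m^2 + 10*m - 29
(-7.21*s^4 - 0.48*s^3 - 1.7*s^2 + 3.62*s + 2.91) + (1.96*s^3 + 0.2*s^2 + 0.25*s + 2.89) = -7.21*s^4 + 1.48*s^3 - 1.5*s^2 + 3.87*s + 5.8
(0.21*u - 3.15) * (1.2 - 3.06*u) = -0.6426*u^2 + 9.891*u - 3.78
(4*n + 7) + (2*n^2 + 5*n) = 2*n^2 + 9*n + 7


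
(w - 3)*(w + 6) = w^2 + 3*w - 18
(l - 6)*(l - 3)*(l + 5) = l^3 - 4*l^2 - 27*l + 90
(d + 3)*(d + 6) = d^2 + 9*d + 18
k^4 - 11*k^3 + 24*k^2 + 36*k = k*(k - 6)^2*(k + 1)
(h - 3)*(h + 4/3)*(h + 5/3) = h^3 - 61*h/9 - 20/3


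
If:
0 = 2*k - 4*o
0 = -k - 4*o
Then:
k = 0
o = 0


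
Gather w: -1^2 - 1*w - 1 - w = -2*w - 2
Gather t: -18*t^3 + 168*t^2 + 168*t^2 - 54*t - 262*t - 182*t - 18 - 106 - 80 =-18*t^3 + 336*t^2 - 498*t - 204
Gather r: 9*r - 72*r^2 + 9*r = -72*r^2 + 18*r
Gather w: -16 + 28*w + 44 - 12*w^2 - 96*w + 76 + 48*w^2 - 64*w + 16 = 36*w^2 - 132*w + 120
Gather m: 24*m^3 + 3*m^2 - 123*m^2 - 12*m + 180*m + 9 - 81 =24*m^3 - 120*m^2 + 168*m - 72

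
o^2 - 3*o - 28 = (o - 7)*(o + 4)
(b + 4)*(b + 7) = b^2 + 11*b + 28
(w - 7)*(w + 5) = w^2 - 2*w - 35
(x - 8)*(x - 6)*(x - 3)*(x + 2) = x^4 - 15*x^3 + 56*x^2 + 36*x - 288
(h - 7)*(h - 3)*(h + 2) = h^3 - 8*h^2 + h + 42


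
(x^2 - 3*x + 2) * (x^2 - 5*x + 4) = x^4 - 8*x^3 + 21*x^2 - 22*x + 8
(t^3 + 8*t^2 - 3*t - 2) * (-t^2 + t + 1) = -t^5 - 7*t^4 + 12*t^3 + 7*t^2 - 5*t - 2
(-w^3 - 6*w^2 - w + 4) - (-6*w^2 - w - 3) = 7 - w^3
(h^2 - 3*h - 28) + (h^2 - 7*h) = 2*h^2 - 10*h - 28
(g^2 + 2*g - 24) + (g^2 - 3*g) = 2*g^2 - g - 24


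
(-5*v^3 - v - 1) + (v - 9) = -5*v^3 - 10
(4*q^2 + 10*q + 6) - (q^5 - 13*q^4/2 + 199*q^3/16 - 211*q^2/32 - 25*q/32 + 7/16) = -q^5 + 13*q^4/2 - 199*q^3/16 + 339*q^2/32 + 345*q/32 + 89/16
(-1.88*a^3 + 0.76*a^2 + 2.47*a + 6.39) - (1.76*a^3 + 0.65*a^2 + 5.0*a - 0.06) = -3.64*a^3 + 0.11*a^2 - 2.53*a + 6.45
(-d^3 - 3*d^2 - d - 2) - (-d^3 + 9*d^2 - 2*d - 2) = -12*d^2 + d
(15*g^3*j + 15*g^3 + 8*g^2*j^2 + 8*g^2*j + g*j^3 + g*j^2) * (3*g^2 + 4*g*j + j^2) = 45*g^5*j + 45*g^5 + 84*g^4*j^2 + 84*g^4*j + 50*g^3*j^3 + 50*g^3*j^2 + 12*g^2*j^4 + 12*g^2*j^3 + g*j^5 + g*j^4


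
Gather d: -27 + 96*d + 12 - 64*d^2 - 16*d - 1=-64*d^2 + 80*d - 16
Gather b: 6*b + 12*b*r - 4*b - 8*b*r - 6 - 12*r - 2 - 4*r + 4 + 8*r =b*(4*r + 2) - 8*r - 4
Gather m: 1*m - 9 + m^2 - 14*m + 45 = m^2 - 13*m + 36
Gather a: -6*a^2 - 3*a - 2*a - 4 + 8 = -6*a^2 - 5*a + 4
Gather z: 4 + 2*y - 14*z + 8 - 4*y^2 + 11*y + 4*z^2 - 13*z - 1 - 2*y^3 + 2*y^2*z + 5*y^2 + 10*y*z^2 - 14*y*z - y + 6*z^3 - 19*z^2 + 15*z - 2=-2*y^3 + y^2 + 12*y + 6*z^3 + z^2*(10*y - 15) + z*(2*y^2 - 14*y - 12) + 9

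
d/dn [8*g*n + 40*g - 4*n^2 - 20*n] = 8*g - 8*n - 20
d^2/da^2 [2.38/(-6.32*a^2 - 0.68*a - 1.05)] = (190.125824*a^2 + 20.456576*a - 2.38*(12.64*a + 0.68)*(25.28*a + 1.36) + 31.58736)/(6.32*a^2 + 0.68*a + 1.05)^3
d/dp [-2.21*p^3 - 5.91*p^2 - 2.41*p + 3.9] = -6.63*p^2 - 11.82*p - 2.41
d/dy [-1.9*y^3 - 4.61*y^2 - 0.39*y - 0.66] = -5.7*y^2 - 9.22*y - 0.39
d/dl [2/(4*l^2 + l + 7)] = 2*(-8*l - 1)/(4*l^2 + l + 7)^2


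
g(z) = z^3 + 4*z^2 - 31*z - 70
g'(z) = 3*z^2 + 8*z - 31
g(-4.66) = 60.13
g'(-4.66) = -3.13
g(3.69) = -79.68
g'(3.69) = 39.37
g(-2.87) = 28.28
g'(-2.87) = -29.25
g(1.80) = -107.01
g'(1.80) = -6.88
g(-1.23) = -27.68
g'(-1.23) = -36.30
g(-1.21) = -28.41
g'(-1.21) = -36.29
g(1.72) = -106.40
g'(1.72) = -8.36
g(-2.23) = 7.93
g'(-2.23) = -33.92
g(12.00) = 1862.00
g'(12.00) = 497.00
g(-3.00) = 32.00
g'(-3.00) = -28.00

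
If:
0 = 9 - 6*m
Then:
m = 3/2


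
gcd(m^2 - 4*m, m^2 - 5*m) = m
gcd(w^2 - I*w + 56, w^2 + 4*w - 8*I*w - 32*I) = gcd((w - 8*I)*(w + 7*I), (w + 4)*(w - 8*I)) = w - 8*I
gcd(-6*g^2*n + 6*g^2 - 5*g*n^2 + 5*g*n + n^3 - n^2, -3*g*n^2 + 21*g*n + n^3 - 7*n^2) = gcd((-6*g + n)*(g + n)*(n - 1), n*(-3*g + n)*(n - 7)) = 1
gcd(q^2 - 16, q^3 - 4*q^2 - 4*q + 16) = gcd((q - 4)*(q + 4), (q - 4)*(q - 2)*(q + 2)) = q - 4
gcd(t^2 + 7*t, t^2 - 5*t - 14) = 1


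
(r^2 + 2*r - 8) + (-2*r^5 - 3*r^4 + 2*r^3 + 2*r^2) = -2*r^5 - 3*r^4 + 2*r^3 + 3*r^2 + 2*r - 8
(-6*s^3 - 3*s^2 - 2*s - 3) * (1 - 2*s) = 12*s^4 + s^2 + 4*s - 3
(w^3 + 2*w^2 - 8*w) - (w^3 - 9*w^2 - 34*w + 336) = 11*w^2 + 26*w - 336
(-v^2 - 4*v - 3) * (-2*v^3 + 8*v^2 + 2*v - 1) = 2*v^5 - 28*v^3 - 31*v^2 - 2*v + 3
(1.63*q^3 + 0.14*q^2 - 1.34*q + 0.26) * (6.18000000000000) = 10.0734*q^3 + 0.8652*q^2 - 8.2812*q + 1.6068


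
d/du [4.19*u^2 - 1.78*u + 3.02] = 8.38*u - 1.78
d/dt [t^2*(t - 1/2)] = t*(3*t - 1)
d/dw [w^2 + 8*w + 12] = 2*w + 8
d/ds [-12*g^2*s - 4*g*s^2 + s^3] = -12*g^2 - 8*g*s + 3*s^2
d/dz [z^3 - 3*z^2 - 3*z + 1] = 3*z^2 - 6*z - 3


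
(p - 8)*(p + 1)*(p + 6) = p^3 - p^2 - 50*p - 48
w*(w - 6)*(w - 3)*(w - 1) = w^4 - 10*w^3 + 27*w^2 - 18*w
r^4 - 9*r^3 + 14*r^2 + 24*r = r*(r - 6)*(r - 4)*(r + 1)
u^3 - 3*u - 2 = (u - 2)*(u + 1)^2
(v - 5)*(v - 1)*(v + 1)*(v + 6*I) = v^4 - 5*v^3 + 6*I*v^3 - v^2 - 30*I*v^2 + 5*v - 6*I*v + 30*I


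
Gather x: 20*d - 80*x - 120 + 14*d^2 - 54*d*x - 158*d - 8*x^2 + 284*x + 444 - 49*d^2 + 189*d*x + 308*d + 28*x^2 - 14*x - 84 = -35*d^2 + 170*d + 20*x^2 + x*(135*d + 190) + 240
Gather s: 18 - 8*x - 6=12 - 8*x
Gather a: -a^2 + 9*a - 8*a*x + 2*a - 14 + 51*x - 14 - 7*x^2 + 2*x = -a^2 + a*(11 - 8*x) - 7*x^2 + 53*x - 28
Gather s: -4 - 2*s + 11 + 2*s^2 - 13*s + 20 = 2*s^2 - 15*s + 27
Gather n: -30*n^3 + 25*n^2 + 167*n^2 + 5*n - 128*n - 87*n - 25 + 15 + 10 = -30*n^3 + 192*n^2 - 210*n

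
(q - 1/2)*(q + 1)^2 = q^3 + 3*q^2/2 - 1/2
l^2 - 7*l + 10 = (l - 5)*(l - 2)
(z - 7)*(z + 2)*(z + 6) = z^3 + z^2 - 44*z - 84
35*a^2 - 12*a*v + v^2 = (-7*a + v)*(-5*a + v)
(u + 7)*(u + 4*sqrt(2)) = u^2 + 4*sqrt(2)*u + 7*u + 28*sqrt(2)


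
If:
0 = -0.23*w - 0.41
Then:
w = -1.78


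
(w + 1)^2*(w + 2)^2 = w^4 + 6*w^3 + 13*w^2 + 12*w + 4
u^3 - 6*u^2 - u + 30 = (u - 5)*(u - 3)*(u + 2)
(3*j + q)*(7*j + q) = 21*j^2 + 10*j*q + q^2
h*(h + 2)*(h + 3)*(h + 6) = h^4 + 11*h^3 + 36*h^2 + 36*h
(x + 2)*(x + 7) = x^2 + 9*x + 14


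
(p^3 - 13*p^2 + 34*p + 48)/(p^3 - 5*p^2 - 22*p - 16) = (p - 6)/(p + 2)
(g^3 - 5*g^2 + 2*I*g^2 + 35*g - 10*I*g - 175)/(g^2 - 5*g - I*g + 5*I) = (g^2 + 2*I*g + 35)/(g - I)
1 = 1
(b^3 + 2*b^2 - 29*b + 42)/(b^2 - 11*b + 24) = (b^2 + 5*b - 14)/(b - 8)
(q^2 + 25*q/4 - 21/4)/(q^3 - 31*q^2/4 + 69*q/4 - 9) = (q + 7)/(q^2 - 7*q + 12)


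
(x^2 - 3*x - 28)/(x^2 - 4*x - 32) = (x - 7)/(x - 8)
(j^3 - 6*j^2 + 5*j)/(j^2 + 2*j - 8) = j*(j^2 - 6*j + 5)/(j^2 + 2*j - 8)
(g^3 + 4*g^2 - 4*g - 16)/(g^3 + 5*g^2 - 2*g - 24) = (g + 2)/(g + 3)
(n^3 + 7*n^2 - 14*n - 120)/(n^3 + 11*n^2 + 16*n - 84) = (n^2 + n - 20)/(n^2 + 5*n - 14)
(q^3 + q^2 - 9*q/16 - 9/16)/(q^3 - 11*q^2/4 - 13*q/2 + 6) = (4*q^2 + 7*q + 3)/(4*(q^2 - 2*q - 8))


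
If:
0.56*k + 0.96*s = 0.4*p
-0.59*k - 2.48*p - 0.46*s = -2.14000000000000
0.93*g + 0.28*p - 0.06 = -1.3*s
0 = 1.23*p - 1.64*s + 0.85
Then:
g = -1.98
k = -1.45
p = 0.98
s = 1.25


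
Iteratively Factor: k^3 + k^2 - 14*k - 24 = (k + 2)*(k^2 - k - 12) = (k + 2)*(k + 3)*(k - 4)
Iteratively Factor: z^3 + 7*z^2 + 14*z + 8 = (z + 4)*(z^2 + 3*z + 2) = (z + 1)*(z + 4)*(z + 2)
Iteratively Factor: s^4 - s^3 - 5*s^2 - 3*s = (s + 1)*(s^3 - 2*s^2 - 3*s) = s*(s + 1)*(s^2 - 2*s - 3) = s*(s + 1)^2*(s - 3)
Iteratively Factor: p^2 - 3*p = (p)*(p - 3)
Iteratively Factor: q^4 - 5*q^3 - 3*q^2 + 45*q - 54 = (q - 3)*(q^3 - 2*q^2 - 9*q + 18) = (q - 3)*(q + 3)*(q^2 - 5*q + 6) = (q - 3)*(q - 2)*(q + 3)*(q - 3)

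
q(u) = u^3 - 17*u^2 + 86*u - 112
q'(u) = 3*u^2 - 34*u + 86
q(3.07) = 20.73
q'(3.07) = 9.89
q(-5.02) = -1098.63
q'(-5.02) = 332.28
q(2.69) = 15.79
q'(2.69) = 16.25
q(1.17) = -33.05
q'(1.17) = 50.33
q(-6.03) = -1467.97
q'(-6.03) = 400.10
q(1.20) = -31.55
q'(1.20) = 49.52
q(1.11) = -36.12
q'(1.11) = 51.96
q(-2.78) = -503.95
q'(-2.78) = 203.71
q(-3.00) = -550.00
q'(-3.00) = 215.00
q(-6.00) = -1456.00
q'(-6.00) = 398.00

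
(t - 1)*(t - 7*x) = t^2 - 7*t*x - t + 7*x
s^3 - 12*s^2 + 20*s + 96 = (s - 8)*(s - 6)*(s + 2)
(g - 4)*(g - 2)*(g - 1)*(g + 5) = g^4 - 2*g^3 - 21*g^2 + 62*g - 40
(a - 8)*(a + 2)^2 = a^3 - 4*a^2 - 28*a - 32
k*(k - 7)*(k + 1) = k^3 - 6*k^2 - 7*k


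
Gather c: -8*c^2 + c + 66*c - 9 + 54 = -8*c^2 + 67*c + 45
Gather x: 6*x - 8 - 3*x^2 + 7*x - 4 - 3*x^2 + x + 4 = -6*x^2 + 14*x - 8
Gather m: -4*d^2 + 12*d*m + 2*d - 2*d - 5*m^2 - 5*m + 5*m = -4*d^2 + 12*d*m - 5*m^2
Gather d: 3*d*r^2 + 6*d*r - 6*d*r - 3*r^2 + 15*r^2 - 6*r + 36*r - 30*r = 3*d*r^2 + 12*r^2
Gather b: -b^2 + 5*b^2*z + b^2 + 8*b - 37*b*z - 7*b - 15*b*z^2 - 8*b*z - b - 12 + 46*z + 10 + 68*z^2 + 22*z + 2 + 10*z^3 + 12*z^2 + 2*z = 5*b^2*z + b*(-15*z^2 - 45*z) + 10*z^3 + 80*z^2 + 70*z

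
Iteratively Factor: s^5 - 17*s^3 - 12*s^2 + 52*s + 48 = (s - 2)*(s^4 + 2*s^3 - 13*s^2 - 38*s - 24) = (s - 4)*(s - 2)*(s^3 + 6*s^2 + 11*s + 6) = (s - 4)*(s - 2)*(s + 1)*(s^2 + 5*s + 6) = (s - 4)*(s - 2)*(s + 1)*(s + 2)*(s + 3)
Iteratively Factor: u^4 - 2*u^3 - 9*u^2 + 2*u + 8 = (u + 1)*(u^3 - 3*u^2 - 6*u + 8) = (u - 4)*(u + 1)*(u^2 + u - 2) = (u - 4)*(u + 1)*(u + 2)*(u - 1)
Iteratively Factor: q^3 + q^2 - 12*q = (q + 4)*(q^2 - 3*q) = (q - 3)*(q + 4)*(q)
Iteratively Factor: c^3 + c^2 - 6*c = (c - 2)*(c^2 + 3*c) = (c - 2)*(c + 3)*(c)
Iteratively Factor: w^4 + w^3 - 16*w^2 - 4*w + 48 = (w - 2)*(w^3 + 3*w^2 - 10*w - 24) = (w - 3)*(w - 2)*(w^2 + 6*w + 8) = (w - 3)*(w - 2)*(w + 2)*(w + 4)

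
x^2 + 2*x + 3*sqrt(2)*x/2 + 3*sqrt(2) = (x + 2)*(x + 3*sqrt(2)/2)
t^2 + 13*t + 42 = (t + 6)*(t + 7)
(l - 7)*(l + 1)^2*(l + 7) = l^4 + 2*l^3 - 48*l^2 - 98*l - 49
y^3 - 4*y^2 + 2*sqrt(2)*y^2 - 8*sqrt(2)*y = y*(y - 4)*(y + 2*sqrt(2))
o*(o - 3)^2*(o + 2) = o^4 - 4*o^3 - 3*o^2 + 18*o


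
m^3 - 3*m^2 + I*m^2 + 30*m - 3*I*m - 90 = (m - 3)*(m - 5*I)*(m + 6*I)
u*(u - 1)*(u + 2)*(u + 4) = u^4 + 5*u^3 + 2*u^2 - 8*u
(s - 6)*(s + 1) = s^2 - 5*s - 6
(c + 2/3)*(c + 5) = c^2 + 17*c/3 + 10/3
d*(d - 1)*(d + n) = d^3 + d^2*n - d^2 - d*n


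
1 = 1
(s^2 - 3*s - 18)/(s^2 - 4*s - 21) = (s - 6)/(s - 7)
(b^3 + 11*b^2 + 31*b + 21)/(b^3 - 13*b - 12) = (b + 7)/(b - 4)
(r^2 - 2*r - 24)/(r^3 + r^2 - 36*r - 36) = (r + 4)/(r^2 + 7*r + 6)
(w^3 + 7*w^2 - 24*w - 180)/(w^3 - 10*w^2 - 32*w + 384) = (w^2 + w - 30)/(w^2 - 16*w + 64)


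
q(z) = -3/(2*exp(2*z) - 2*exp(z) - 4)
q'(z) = -3*(-4*exp(2*z) + 2*exp(z))/(2*exp(2*z) - 2*exp(z) - 4)^2 = (3*exp(z) - 3/2)*exp(z)/(-exp(2*z) + exp(z) + 2)^2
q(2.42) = -0.01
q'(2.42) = 0.03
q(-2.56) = 0.72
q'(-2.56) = -0.02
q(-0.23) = 0.69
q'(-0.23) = 0.15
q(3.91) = -0.00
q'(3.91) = 0.00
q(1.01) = -0.54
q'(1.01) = 2.37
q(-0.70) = 0.67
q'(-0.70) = -0.00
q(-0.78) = 0.67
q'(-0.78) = -0.01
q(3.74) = -0.00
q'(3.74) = 0.00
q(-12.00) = 0.75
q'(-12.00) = 0.00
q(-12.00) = 0.75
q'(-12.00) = 0.00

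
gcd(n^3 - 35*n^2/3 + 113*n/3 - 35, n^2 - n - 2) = 1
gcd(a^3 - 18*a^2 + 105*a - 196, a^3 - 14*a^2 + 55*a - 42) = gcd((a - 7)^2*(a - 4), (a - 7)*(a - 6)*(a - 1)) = a - 7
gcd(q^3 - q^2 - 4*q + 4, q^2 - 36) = 1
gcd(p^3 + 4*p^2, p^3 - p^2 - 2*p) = p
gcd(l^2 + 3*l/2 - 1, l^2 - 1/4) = l - 1/2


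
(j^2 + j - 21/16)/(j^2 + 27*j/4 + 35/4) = (j - 3/4)/(j + 5)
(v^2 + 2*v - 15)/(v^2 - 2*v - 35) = (v - 3)/(v - 7)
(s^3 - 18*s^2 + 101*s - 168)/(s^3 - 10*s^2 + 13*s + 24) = (s - 7)/(s + 1)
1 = 1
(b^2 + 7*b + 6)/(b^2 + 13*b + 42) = (b + 1)/(b + 7)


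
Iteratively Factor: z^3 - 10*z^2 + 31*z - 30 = (z - 3)*(z^2 - 7*z + 10) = (z - 3)*(z - 2)*(z - 5)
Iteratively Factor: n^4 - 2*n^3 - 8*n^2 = (n + 2)*(n^3 - 4*n^2) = n*(n + 2)*(n^2 - 4*n) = n^2*(n + 2)*(n - 4)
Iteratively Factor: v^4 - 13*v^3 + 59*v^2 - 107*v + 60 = (v - 3)*(v^3 - 10*v^2 + 29*v - 20) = (v - 5)*(v - 3)*(v^2 - 5*v + 4) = (v - 5)*(v - 3)*(v - 1)*(v - 4)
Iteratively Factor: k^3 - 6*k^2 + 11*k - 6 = (k - 1)*(k^2 - 5*k + 6) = (k - 2)*(k - 1)*(k - 3)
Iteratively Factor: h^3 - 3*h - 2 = (h + 1)*(h^2 - h - 2) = (h - 2)*(h + 1)*(h + 1)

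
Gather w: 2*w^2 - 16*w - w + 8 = 2*w^2 - 17*w + 8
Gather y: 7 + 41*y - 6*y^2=-6*y^2 + 41*y + 7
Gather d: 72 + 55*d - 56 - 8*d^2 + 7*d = -8*d^2 + 62*d + 16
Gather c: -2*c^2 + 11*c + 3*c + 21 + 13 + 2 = -2*c^2 + 14*c + 36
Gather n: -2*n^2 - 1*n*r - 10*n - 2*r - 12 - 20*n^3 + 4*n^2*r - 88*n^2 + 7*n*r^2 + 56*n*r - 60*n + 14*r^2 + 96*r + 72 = -20*n^3 + n^2*(4*r - 90) + n*(7*r^2 + 55*r - 70) + 14*r^2 + 94*r + 60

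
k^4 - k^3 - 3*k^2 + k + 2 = (k - 2)*(k - 1)*(k + 1)^2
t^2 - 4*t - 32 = (t - 8)*(t + 4)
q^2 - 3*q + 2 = (q - 2)*(q - 1)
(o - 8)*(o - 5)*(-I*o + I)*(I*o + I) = o^4 - 13*o^3 + 39*o^2 + 13*o - 40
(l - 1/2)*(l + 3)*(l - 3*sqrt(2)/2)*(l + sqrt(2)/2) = l^4 - sqrt(2)*l^3 + 5*l^3/2 - 5*sqrt(2)*l^2/2 - 3*l^2 - 15*l/4 + 3*sqrt(2)*l/2 + 9/4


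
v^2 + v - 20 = (v - 4)*(v + 5)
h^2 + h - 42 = (h - 6)*(h + 7)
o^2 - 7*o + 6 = (o - 6)*(o - 1)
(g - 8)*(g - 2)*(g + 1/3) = g^3 - 29*g^2/3 + 38*g/3 + 16/3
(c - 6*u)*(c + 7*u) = c^2 + c*u - 42*u^2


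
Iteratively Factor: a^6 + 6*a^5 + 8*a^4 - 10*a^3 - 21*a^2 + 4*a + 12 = (a + 3)*(a^5 + 3*a^4 - a^3 - 7*a^2 + 4) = (a + 2)*(a + 3)*(a^4 + a^3 - 3*a^2 - a + 2) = (a - 1)*(a + 2)*(a + 3)*(a^3 + 2*a^2 - a - 2) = (a - 1)*(a + 2)^2*(a + 3)*(a^2 - 1) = (a - 1)*(a + 1)*(a + 2)^2*(a + 3)*(a - 1)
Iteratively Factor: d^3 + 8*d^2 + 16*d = (d)*(d^2 + 8*d + 16) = d*(d + 4)*(d + 4)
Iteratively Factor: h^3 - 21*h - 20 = (h - 5)*(h^2 + 5*h + 4) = (h - 5)*(h + 4)*(h + 1)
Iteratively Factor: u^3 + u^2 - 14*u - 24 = (u + 2)*(u^2 - u - 12) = (u - 4)*(u + 2)*(u + 3)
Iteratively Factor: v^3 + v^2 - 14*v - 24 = (v + 3)*(v^2 - 2*v - 8) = (v + 2)*(v + 3)*(v - 4)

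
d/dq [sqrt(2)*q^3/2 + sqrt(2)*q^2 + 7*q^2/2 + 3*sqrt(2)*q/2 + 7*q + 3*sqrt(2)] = 3*sqrt(2)*q^2/2 + 2*sqrt(2)*q + 7*q + 3*sqrt(2)/2 + 7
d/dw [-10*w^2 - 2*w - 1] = -20*w - 2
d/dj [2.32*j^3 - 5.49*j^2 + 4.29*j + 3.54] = 6.96*j^2 - 10.98*j + 4.29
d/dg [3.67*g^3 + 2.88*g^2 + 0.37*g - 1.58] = 11.01*g^2 + 5.76*g + 0.37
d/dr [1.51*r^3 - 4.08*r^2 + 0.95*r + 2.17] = 4.53*r^2 - 8.16*r + 0.95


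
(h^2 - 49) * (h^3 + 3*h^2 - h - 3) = h^5 + 3*h^4 - 50*h^3 - 150*h^2 + 49*h + 147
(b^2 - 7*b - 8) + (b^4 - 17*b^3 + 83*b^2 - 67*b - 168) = b^4 - 17*b^3 + 84*b^2 - 74*b - 176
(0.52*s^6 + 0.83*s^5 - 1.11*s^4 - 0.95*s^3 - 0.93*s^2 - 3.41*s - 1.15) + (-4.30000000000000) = 0.52*s^6 + 0.83*s^5 - 1.11*s^4 - 0.95*s^3 - 0.93*s^2 - 3.41*s - 5.45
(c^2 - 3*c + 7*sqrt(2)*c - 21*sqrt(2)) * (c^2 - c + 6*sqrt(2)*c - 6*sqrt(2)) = c^4 - 4*c^3 + 13*sqrt(2)*c^3 - 52*sqrt(2)*c^2 + 87*c^2 - 336*c + 39*sqrt(2)*c + 252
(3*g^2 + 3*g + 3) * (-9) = -27*g^2 - 27*g - 27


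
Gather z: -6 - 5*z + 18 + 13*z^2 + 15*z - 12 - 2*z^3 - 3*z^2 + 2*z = -2*z^3 + 10*z^2 + 12*z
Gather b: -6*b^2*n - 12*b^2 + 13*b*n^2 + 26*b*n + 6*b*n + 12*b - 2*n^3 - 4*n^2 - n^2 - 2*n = b^2*(-6*n - 12) + b*(13*n^2 + 32*n + 12) - 2*n^3 - 5*n^2 - 2*n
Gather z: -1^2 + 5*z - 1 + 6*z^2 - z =6*z^2 + 4*z - 2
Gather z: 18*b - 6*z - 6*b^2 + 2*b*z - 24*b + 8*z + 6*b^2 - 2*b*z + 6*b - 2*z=0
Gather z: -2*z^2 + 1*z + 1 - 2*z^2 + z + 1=-4*z^2 + 2*z + 2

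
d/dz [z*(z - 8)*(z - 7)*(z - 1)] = 4*z^3 - 48*z^2 + 142*z - 56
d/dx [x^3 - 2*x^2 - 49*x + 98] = 3*x^2 - 4*x - 49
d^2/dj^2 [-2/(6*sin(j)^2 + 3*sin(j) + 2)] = 6*(48*sin(j)^4 + 18*sin(j)^3 - 85*sin(j)^2 - 38*sin(j) + 2)/(6*sin(j)^2 + 3*sin(j) + 2)^3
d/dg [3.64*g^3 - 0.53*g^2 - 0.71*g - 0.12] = 10.92*g^2 - 1.06*g - 0.71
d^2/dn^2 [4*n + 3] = 0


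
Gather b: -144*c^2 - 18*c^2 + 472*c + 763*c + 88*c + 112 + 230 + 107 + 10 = -162*c^2 + 1323*c + 459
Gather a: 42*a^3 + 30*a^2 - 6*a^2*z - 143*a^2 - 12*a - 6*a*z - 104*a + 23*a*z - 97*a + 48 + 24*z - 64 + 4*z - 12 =42*a^3 + a^2*(-6*z - 113) + a*(17*z - 213) + 28*z - 28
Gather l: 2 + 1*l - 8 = l - 6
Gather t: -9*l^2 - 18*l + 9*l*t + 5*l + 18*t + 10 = -9*l^2 - 13*l + t*(9*l + 18) + 10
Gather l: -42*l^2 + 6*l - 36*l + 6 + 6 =-42*l^2 - 30*l + 12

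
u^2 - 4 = (u - 2)*(u + 2)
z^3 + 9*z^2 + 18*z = z*(z + 3)*(z + 6)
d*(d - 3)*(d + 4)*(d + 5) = d^4 + 6*d^3 - 7*d^2 - 60*d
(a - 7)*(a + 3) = a^2 - 4*a - 21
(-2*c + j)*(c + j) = -2*c^2 - c*j + j^2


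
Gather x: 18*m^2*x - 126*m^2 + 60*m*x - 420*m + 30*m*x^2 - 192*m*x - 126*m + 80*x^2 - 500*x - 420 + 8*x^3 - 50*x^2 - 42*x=-126*m^2 - 546*m + 8*x^3 + x^2*(30*m + 30) + x*(18*m^2 - 132*m - 542) - 420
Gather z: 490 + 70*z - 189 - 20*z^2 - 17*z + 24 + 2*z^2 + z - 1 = -18*z^2 + 54*z + 324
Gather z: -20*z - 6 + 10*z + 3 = -10*z - 3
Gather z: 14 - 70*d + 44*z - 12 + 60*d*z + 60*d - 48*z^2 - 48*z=-10*d - 48*z^2 + z*(60*d - 4) + 2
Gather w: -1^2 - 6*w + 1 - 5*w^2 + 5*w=-5*w^2 - w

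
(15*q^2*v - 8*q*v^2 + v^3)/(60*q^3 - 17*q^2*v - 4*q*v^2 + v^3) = v/(4*q + v)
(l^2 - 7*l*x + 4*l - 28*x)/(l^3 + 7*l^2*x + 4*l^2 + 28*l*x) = (l - 7*x)/(l*(l + 7*x))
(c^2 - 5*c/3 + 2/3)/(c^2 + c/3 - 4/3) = (3*c - 2)/(3*c + 4)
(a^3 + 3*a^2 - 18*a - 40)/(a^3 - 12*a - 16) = (a + 5)/(a + 2)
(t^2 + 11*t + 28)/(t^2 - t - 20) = (t + 7)/(t - 5)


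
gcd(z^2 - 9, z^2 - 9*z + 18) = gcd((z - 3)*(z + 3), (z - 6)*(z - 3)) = z - 3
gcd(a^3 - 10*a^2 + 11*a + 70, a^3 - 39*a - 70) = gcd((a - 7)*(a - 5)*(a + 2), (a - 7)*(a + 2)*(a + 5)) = a^2 - 5*a - 14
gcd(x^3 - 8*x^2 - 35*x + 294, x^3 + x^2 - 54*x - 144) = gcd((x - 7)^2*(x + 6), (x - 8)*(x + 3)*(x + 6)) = x + 6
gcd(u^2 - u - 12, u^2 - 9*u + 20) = u - 4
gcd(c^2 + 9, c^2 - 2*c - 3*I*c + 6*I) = c - 3*I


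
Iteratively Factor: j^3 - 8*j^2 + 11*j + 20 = (j - 5)*(j^2 - 3*j - 4) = (j - 5)*(j - 4)*(j + 1)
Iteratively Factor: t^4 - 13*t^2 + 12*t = (t - 3)*(t^3 + 3*t^2 - 4*t) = t*(t - 3)*(t^2 + 3*t - 4) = t*(t - 3)*(t - 1)*(t + 4)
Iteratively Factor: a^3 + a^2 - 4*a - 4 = (a + 2)*(a^2 - a - 2) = (a + 1)*(a + 2)*(a - 2)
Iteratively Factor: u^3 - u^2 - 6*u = (u - 3)*(u^2 + 2*u) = u*(u - 3)*(u + 2)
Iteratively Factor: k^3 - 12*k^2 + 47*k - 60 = (k - 4)*(k^2 - 8*k + 15) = (k - 4)*(k - 3)*(k - 5)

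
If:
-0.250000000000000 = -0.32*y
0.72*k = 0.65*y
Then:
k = 0.71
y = 0.78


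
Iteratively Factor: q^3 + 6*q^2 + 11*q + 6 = (q + 3)*(q^2 + 3*q + 2) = (q + 1)*(q + 3)*(q + 2)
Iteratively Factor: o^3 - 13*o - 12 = (o + 3)*(o^2 - 3*o - 4) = (o + 1)*(o + 3)*(o - 4)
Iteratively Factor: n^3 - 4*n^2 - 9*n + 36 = (n - 4)*(n^2 - 9) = (n - 4)*(n - 3)*(n + 3)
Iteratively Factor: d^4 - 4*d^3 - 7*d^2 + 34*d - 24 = (d + 3)*(d^3 - 7*d^2 + 14*d - 8) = (d - 2)*(d + 3)*(d^2 - 5*d + 4) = (d - 4)*(d - 2)*(d + 3)*(d - 1)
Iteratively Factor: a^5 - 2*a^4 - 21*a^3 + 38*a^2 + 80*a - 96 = (a + 4)*(a^4 - 6*a^3 + 3*a^2 + 26*a - 24) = (a - 1)*(a + 4)*(a^3 - 5*a^2 - 2*a + 24) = (a - 1)*(a + 2)*(a + 4)*(a^2 - 7*a + 12) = (a - 3)*(a - 1)*(a + 2)*(a + 4)*(a - 4)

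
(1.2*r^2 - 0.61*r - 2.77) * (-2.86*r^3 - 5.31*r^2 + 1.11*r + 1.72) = -3.432*r^5 - 4.6274*r^4 + 12.4933*r^3 + 16.0956*r^2 - 4.1239*r - 4.7644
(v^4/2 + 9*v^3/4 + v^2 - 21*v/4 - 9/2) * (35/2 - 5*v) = -5*v^5/2 - 5*v^4/2 + 275*v^3/8 + 175*v^2/4 - 555*v/8 - 315/4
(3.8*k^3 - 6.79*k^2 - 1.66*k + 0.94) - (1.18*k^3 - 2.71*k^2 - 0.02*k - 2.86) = 2.62*k^3 - 4.08*k^2 - 1.64*k + 3.8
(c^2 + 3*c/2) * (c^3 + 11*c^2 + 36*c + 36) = c^5 + 25*c^4/2 + 105*c^3/2 + 90*c^2 + 54*c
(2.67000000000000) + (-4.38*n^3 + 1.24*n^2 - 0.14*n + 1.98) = -4.38*n^3 + 1.24*n^2 - 0.14*n + 4.65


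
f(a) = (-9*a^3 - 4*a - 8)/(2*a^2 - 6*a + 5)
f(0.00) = -1.60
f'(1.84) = 51.20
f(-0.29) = -0.96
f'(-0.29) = -1.90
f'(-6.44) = -4.08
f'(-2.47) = -3.14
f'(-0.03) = -2.57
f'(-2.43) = -3.12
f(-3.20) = 6.71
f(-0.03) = -1.52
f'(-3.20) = -3.46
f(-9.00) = 29.81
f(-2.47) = 4.29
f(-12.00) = 42.72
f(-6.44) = 19.13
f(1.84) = -97.68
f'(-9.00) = -4.25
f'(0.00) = -2.72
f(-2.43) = 4.17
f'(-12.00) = -4.34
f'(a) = (6 - 4*a)*(-9*a^3 - 4*a - 8)/(2*a^2 - 6*a + 5)^2 + (-27*a^2 - 4)/(2*a^2 - 6*a + 5) = (-18*a^4 + 108*a^3 - 127*a^2 + 32*a - 68)/(4*a^4 - 24*a^3 + 56*a^2 - 60*a + 25)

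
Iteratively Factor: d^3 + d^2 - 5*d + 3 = (d - 1)*(d^2 + 2*d - 3) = (d - 1)^2*(d + 3)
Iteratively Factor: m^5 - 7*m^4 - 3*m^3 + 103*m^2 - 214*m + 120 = (m - 1)*(m^4 - 6*m^3 - 9*m^2 + 94*m - 120) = (m - 5)*(m - 1)*(m^3 - m^2 - 14*m + 24) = (m - 5)*(m - 1)*(m + 4)*(m^2 - 5*m + 6) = (m - 5)*(m - 2)*(m - 1)*(m + 4)*(m - 3)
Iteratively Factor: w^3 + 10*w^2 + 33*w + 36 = (w + 3)*(w^2 + 7*w + 12) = (w + 3)^2*(w + 4)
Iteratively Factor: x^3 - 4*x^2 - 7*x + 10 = (x - 1)*(x^2 - 3*x - 10) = (x - 5)*(x - 1)*(x + 2)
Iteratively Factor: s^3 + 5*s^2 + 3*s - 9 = (s - 1)*(s^2 + 6*s + 9) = (s - 1)*(s + 3)*(s + 3)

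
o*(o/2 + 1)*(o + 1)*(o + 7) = o^4/2 + 5*o^3 + 23*o^2/2 + 7*o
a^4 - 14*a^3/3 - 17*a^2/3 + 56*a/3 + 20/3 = (a - 5)*(a - 2)*(a + 1/3)*(a + 2)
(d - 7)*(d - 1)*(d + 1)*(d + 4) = d^4 - 3*d^3 - 29*d^2 + 3*d + 28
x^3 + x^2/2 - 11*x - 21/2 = (x - 7/2)*(x + 1)*(x + 3)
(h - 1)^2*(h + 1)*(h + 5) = h^4 + 4*h^3 - 6*h^2 - 4*h + 5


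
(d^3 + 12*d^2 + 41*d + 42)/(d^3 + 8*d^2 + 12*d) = (d^2 + 10*d + 21)/(d*(d + 6))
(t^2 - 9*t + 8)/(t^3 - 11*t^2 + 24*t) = (t - 1)/(t*(t - 3))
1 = 1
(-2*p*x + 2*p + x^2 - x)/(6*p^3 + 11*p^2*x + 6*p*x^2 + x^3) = (-2*p*x + 2*p + x^2 - x)/(6*p^3 + 11*p^2*x + 6*p*x^2 + x^3)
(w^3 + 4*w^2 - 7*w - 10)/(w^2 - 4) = (w^2 + 6*w + 5)/(w + 2)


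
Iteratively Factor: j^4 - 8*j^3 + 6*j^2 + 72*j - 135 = (j + 3)*(j^3 - 11*j^2 + 39*j - 45) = (j - 5)*(j + 3)*(j^2 - 6*j + 9) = (j - 5)*(j - 3)*(j + 3)*(j - 3)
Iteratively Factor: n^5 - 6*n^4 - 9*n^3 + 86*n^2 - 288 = (n + 3)*(n^4 - 9*n^3 + 18*n^2 + 32*n - 96) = (n + 2)*(n + 3)*(n^3 - 11*n^2 + 40*n - 48) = (n - 4)*(n + 2)*(n + 3)*(n^2 - 7*n + 12) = (n - 4)^2*(n + 2)*(n + 3)*(n - 3)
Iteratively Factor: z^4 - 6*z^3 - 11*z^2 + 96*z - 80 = (z + 4)*(z^3 - 10*z^2 + 29*z - 20) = (z - 4)*(z + 4)*(z^2 - 6*z + 5) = (z - 4)*(z - 1)*(z + 4)*(z - 5)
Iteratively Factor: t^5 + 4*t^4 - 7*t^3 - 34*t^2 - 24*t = (t)*(t^4 + 4*t^3 - 7*t^2 - 34*t - 24) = t*(t + 4)*(t^3 - 7*t - 6) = t*(t + 2)*(t + 4)*(t^2 - 2*t - 3) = t*(t - 3)*(t + 2)*(t + 4)*(t + 1)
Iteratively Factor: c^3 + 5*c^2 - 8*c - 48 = (c + 4)*(c^2 + c - 12) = (c + 4)^2*(c - 3)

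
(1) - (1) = 0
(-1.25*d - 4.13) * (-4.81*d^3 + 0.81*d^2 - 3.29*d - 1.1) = 6.0125*d^4 + 18.8528*d^3 + 0.7672*d^2 + 14.9627*d + 4.543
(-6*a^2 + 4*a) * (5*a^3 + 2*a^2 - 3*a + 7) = -30*a^5 + 8*a^4 + 26*a^3 - 54*a^2 + 28*a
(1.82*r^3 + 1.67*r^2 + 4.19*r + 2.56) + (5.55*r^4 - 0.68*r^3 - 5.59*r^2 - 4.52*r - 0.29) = 5.55*r^4 + 1.14*r^3 - 3.92*r^2 - 0.329999999999999*r + 2.27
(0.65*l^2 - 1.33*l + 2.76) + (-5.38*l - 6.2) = 0.65*l^2 - 6.71*l - 3.44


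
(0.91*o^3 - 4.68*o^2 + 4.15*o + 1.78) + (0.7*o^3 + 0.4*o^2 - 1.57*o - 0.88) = 1.61*o^3 - 4.28*o^2 + 2.58*o + 0.9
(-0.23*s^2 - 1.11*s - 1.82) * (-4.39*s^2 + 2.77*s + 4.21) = 1.0097*s^4 + 4.2358*s^3 + 3.9468*s^2 - 9.7145*s - 7.6622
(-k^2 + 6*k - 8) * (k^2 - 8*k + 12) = -k^4 + 14*k^3 - 68*k^2 + 136*k - 96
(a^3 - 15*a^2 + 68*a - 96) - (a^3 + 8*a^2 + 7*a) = -23*a^2 + 61*a - 96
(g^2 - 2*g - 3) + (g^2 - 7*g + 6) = 2*g^2 - 9*g + 3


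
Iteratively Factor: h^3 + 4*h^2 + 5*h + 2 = (h + 1)*(h^2 + 3*h + 2) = (h + 1)*(h + 2)*(h + 1)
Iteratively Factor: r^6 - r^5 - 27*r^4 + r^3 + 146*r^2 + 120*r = (r + 1)*(r^5 - 2*r^4 - 25*r^3 + 26*r^2 + 120*r) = r*(r + 1)*(r^4 - 2*r^3 - 25*r^2 + 26*r + 120) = r*(r - 3)*(r + 1)*(r^3 + r^2 - 22*r - 40) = r*(r - 3)*(r + 1)*(r + 2)*(r^2 - r - 20) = r*(r - 3)*(r + 1)*(r + 2)*(r + 4)*(r - 5)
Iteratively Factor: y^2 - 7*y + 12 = (y - 3)*(y - 4)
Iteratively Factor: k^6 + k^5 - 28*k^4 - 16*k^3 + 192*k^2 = (k)*(k^5 + k^4 - 28*k^3 - 16*k^2 + 192*k) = k*(k - 3)*(k^4 + 4*k^3 - 16*k^2 - 64*k) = k*(k - 4)*(k - 3)*(k^3 + 8*k^2 + 16*k) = k*(k - 4)*(k - 3)*(k + 4)*(k^2 + 4*k) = k^2*(k - 4)*(k - 3)*(k + 4)*(k + 4)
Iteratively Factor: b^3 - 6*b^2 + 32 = (b + 2)*(b^2 - 8*b + 16) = (b - 4)*(b + 2)*(b - 4)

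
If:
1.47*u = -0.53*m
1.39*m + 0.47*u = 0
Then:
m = 0.00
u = 0.00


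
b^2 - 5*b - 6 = (b - 6)*(b + 1)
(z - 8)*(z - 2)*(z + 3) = z^3 - 7*z^2 - 14*z + 48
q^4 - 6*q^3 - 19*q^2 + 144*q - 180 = (q - 6)*(q - 3)*(q - 2)*(q + 5)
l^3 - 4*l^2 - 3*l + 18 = (l - 3)^2*(l + 2)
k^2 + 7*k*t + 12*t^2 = (k + 3*t)*(k + 4*t)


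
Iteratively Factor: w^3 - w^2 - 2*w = (w - 2)*(w^2 + w) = w*(w - 2)*(w + 1)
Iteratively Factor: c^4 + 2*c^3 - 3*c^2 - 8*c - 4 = (c + 1)*(c^3 + c^2 - 4*c - 4) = (c - 2)*(c + 1)*(c^2 + 3*c + 2) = (c - 2)*(c + 1)*(c + 2)*(c + 1)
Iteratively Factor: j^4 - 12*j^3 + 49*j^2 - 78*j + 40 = (j - 1)*(j^3 - 11*j^2 + 38*j - 40) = (j - 2)*(j - 1)*(j^2 - 9*j + 20) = (j - 5)*(j - 2)*(j - 1)*(j - 4)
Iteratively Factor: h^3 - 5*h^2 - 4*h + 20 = (h - 5)*(h^2 - 4) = (h - 5)*(h + 2)*(h - 2)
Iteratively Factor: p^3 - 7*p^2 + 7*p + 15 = (p + 1)*(p^2 - 8*p + 15) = (p - 5)*(p + 1)*(p - 3)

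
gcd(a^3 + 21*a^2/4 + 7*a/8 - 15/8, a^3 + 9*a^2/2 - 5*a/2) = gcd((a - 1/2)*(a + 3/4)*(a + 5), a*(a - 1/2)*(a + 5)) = a^2 + 9*a/2 - 5/2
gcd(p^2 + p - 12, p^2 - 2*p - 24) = p + 4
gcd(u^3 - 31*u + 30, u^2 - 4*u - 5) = u - 5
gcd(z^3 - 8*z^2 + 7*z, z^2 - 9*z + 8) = z - 1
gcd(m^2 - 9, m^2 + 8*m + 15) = m + 3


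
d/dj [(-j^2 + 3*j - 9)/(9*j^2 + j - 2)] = (-28*j^2 + 166*j + 3)/(81*j^4 + 18*j^3 - 35*j^2 - 4*j + 4)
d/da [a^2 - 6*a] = 2*a - 6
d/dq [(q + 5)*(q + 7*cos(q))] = q - (q + 5)*(7*sin(q) - 1) + 7*cos(q)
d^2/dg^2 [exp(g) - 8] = exp(g)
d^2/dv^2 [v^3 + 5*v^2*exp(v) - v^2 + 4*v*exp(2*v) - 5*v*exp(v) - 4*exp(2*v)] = 5*v^2*exp(v) + 16*v*exp(2*v) + 15*v*exp(v) + 6*v - 2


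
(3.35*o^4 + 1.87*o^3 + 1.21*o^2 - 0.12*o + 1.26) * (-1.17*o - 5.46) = -3.9195*o^5 - 20.4789*o^4 - 11.6259*o^3 - 6.4662*o^2 - 0.819*o - 6.8796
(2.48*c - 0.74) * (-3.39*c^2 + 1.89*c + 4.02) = -8.4072*c^3 + 7.1958*c^2 + 8.571*c - 2.9748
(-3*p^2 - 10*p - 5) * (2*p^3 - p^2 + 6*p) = -6*p^5 - 17*p^4 - 18*p^3 - 55*p^2 - 30*p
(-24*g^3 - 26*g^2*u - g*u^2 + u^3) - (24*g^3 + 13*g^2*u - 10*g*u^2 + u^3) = -48*g^3 - 39*g^2*u + 9*g*u^2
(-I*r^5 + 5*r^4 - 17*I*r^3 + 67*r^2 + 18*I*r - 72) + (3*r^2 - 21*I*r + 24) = -I*r^5 + 5*r^4 - 17*I*r^3 + 70*r^2 - 3*I*r - 48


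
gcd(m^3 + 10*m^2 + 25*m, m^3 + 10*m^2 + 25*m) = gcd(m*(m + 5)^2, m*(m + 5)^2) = m^3 + 10*m^2 + 25*m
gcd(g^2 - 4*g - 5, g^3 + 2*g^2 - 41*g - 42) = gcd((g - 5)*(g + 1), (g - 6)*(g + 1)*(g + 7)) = g + 1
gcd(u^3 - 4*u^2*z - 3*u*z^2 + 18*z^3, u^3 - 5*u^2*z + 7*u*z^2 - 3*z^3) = -u + 3*z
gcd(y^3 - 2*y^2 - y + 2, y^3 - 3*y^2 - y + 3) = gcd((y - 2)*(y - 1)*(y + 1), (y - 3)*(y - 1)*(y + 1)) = y^2 - 1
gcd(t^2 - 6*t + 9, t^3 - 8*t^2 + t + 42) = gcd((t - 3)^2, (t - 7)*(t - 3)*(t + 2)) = t - 3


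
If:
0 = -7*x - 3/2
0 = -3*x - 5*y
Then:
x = -3/14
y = 9/70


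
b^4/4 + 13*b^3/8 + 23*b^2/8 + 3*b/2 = b*(b/4 + 1)*(b + 1)*(b + 3/2)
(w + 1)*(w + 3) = w^2 + 4*w + 3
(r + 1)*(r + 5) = r^2 + 6*r + 5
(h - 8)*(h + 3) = h^2 - 5*h - 24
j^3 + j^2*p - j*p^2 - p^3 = (j - p)*(j + p)^2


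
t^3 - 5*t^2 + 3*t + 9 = (t - 3)^2*(t + 1)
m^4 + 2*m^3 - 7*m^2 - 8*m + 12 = (m - 2)*(m - 1)*(m + 2)*(m + 3)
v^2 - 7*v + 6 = (v - 6)*(v - 1)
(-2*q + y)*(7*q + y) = -14*q^2 + 5*q*y + y^2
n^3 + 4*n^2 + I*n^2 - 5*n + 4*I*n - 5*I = (n - 1)*(n + 5)*(n + I)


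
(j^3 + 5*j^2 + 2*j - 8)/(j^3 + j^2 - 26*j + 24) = (j^2 + 6*j + 8)/(j^2 + 2*j - 24)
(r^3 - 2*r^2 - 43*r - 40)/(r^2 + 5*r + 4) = (r^2 - 3*r - 40)/(r + 4)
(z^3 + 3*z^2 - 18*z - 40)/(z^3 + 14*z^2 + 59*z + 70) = (z - 4)/(z + 7)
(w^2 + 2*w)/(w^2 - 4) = w/(w - 2)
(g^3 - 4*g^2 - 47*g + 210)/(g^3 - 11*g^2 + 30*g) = (g + 7)/g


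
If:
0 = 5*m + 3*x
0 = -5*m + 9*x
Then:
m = 0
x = 0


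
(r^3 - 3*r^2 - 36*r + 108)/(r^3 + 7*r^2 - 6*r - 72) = (r - 6)/(r + 4)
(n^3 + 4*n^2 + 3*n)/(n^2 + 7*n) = (n^2 + 4*n + 3)/(n + 7)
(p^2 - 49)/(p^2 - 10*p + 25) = (p^2 - 49)/(p^2 - 10*p + 25)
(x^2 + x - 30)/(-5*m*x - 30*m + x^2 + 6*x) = (x - 5)/(-5*m + x)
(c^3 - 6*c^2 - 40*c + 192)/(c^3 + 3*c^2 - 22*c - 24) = (c - 8)/(c + 1)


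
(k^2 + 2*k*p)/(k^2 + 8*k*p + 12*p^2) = k/(k + 6*p)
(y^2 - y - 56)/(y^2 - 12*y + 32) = (y + 7)/(y - 4)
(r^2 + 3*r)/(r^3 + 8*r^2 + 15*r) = 1/(r + 5)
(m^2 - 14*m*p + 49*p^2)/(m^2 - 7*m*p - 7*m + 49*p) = (m - 7*p)/(m - 7)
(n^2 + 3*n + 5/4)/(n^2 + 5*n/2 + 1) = (n + 5/2)/(n + 2)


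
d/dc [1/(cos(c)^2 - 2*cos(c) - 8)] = 2*(cos(c) - 1)*sin(c)/(sin(c)^2 + 2*cos(c) + 7)^2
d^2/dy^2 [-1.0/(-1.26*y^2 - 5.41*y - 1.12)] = (-3.1752*y^2 - 13.6332*y + 1.0*(2.52*y + 5.41)*(5.04*y + 10.82) - 2.8224)/(1.26*y^2 + 5.41*y + 1.12)^3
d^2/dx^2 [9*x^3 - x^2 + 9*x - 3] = 54*x - 2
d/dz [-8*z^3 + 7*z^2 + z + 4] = -24*z^2 + 14*z + 1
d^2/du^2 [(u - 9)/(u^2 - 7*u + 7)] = 2*((16 - 3*u)*(u^2 - 7*u + 7) + (u - 9)*(2*u - 7)^2)/(u^2 - 7*u + 7)^3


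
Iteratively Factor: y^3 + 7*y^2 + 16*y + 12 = (y + 2)*(y^2 + 5*y + 6) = (y + 2)*(y + 3)*(y + 2)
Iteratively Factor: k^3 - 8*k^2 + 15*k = (k)*(k^2 - 8*k + 15) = k*(k - 5)*(k - 3)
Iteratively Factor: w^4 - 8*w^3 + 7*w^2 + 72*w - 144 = (w - 3)*(w^3 - 5*w^2 - 8*w + 48) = (w - 4)*(w - 3)*(w^2 - w - 12) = (w - 4)*(w - 3)*(w + 3)*(w - 4)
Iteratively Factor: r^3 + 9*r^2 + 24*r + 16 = (r + 1)*(r^2 + 8*r + 16) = (r + 1)*(r + 4)*(r + 4)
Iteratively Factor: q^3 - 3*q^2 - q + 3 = (q - 1)*(q^2 - 2*q - 3) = (q - 1)*(q + 1)*(q - 3)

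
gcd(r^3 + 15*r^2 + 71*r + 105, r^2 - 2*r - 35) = r + 5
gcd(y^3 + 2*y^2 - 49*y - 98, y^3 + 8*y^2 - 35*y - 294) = y + 7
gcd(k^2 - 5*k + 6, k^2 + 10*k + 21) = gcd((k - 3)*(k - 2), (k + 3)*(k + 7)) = 1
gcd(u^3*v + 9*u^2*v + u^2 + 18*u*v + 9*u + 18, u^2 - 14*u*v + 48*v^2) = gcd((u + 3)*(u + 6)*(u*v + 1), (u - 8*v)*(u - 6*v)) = 1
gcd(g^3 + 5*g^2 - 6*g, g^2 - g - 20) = 1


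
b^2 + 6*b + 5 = (b + 1)*(b + 5)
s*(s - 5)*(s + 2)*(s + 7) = s^4 + 4*s^3 - 31*s^2 - 70*s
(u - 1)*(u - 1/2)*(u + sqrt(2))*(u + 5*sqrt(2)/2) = u^4 - 3*u^3/2 + 7*sqrt(2)*u^3/2 - 21*sqrt(2)*u^2/4 + 11*u^2/2 - 15*u/2 + 7*sqrt(2)*u/4 + 5/2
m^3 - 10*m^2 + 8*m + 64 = (m - 8)*(m - 4)*(m + 2)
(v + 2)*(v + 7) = v^2 + 9*v + 14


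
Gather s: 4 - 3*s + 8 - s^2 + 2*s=-s^2 - s + 12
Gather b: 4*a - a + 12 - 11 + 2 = 3*a + 3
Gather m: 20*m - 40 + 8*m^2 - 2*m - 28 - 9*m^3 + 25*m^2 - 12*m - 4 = -9*m^3 + 33*m^2 + 6*m - 72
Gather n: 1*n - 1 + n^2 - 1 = n^2 + n - 2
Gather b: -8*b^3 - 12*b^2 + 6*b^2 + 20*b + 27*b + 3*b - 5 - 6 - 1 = -8*b^3 - 6*b^2 + 50*b - 12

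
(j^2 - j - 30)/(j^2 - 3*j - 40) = (j - 6)/(j - 8)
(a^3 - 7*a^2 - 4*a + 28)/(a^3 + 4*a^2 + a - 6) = (a^2 - 9*a + 14)/(a^2 + 2*a - 3)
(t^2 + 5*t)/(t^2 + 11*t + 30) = t/(t + 6)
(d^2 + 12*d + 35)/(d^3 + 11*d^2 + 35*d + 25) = (d + 7)/(d^2 + 6*d + 5)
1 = 1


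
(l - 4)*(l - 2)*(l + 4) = l^3 - 2*l^2 - 16*l + 32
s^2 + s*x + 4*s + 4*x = (s + 4)*(s + x)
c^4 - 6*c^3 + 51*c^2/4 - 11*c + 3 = (c - 2)^2*(c - 3/2)*(c - 1/2)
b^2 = b^2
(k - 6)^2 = k^2 - 12*k + 36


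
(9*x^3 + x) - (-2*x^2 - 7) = 9*x^3 + 2*x^2 + x + 7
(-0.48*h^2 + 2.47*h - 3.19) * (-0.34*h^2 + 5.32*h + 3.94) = 0.1632*h^4 - 3.3934*h^3 + 12.3338*h^2 - 7.239*h - 12.5686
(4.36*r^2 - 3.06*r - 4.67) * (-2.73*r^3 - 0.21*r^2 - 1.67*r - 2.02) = -11.9028*r^5 + 7.4382*r^4 + 6.1105*r^3 - 2.7163*r^2 + 13.9801*r + 9.4334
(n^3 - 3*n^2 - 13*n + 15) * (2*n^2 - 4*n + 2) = 2*n^5 - 10*n^4 - 12*n^3 + 76*n^2 - 86*n + 30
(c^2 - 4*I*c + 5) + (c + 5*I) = c^2 + c - 4*I*c + 5 + 5*I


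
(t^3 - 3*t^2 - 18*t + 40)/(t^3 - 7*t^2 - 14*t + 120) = (t - 2)/(t - 6)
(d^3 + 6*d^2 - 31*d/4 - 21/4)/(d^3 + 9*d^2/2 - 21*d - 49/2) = (4*d^2 - 4*d - 3)/(2*(2*d^2 - 5*d - 7))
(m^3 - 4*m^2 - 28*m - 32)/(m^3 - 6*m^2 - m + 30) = (m^2 - 6*m - 16)/(m^2 - 8*m + 15)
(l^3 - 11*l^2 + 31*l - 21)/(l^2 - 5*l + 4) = (l^2 - 10*l + 21)/(l - 4)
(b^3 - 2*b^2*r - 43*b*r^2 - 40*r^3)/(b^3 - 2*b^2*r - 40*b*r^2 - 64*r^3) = (b^2 + 6*b*r + 5*r^2)/(b^2 + 6*b*r + 8*r^2)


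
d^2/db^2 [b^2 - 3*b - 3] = 2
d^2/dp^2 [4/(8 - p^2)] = 8*(-3*p^2 - 8)/(p^2 - 8)^3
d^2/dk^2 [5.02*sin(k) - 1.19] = -5.02*sin(k)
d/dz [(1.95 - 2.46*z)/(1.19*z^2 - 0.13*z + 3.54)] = (2.9274*z^2 - 4.641*z - 8.4549)/(1.4161*z^4 - 0.3094*z^3 + 8.4421*z^2 - 0.9204*z + 12.5316)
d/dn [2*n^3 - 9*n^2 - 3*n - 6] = 6*n^2 - 18*n - 3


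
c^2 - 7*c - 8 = (c - 8)*(c + 1)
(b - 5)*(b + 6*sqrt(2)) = b^2 - 5*b + 6*sqrt(2)*b - 30*sqrt(2)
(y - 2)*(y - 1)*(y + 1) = y^3 - 2*y^2 - y + 2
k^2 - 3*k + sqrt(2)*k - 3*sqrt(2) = (k - 3)*(k + sqrt(2))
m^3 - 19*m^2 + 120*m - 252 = (m - 7)*(m - 6)^2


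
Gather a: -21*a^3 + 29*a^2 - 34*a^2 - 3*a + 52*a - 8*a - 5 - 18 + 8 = -21*a^3 - 5*a^2 + 41*a - 15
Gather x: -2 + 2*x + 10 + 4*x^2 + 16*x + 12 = 4*x^2 + 18*x + 20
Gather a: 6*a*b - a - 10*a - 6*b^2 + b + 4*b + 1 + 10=a*(6*b - 11) - 6*b^2 + 5*b + 11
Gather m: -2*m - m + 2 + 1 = 3 - 3*m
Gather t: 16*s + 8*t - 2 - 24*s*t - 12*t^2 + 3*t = 16*s - 12*t^2 + t*(11 - 24*s) - 2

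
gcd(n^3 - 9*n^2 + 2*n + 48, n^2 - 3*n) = n - 3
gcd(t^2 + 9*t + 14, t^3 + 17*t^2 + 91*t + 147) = t + 7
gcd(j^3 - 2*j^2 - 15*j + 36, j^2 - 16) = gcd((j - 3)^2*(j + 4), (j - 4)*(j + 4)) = j + 4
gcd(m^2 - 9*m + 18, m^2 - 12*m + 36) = m - 6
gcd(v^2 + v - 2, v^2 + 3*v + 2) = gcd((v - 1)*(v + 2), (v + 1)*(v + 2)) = v + 2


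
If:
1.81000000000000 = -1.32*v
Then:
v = -1.37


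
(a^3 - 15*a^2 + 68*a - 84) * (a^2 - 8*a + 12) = a^5 - 23*a^4 + 200*a^3 - 808*a^2 + 1488*a - 1008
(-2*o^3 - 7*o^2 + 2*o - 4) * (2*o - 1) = -4*o^4 - 12*o^3 + 11*o^2 - 10*o + 4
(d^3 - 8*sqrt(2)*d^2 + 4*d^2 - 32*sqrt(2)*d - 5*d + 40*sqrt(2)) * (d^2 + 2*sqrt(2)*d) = d^5 - 6*sqrt(2)*d^4 + 4*d^4 - 37*d^3 - 24*sqrt(2)*d^3 - 128*d^2 + 30*sqrt(2)*d^2 + 160*d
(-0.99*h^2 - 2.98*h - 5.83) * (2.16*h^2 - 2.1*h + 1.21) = -2.1384*h^4 - 4.3578*h^3 - 7.5327*h^2 + 8.6372*h - 7.0543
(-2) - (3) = -5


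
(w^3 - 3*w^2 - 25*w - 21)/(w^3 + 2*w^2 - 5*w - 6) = (w - 7)/(w - 2)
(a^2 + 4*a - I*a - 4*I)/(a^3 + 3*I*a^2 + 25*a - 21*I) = (a + 4)/(a^2 + 4*I*a + 21)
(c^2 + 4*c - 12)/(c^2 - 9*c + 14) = (c + 6)/(c - 7)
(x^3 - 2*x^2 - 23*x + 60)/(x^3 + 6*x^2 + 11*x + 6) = (x^3 - 2*x^2 - 23*x + 60)/(x^3 + 6*x^2 + 11*x + 6)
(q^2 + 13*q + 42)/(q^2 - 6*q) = (q^2 + 13*q + 42)/(q*(q - 6))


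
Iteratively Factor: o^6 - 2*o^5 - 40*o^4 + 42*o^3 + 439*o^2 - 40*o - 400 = (o - 1)*(o^5 - o^4 - 41*o^3 + o^2 + 440*o + 400) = (o - 1)*(o + 4)*(o^4 - 5*o^3 - 21*o^2 + 85*o + 100) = (o - 1)*(o + 4)^2*(o^3 - 9*o^2 + 15*o + 25) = (o - 5)*(o - 1)*(o + 4)^2*(o^2 - 4*o - 5) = (o - 5)^2*(o - 1)*(o + 4)^2*(o + 1)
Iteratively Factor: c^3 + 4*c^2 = (c + 4)*(c^2) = c*(c + 4)*(c)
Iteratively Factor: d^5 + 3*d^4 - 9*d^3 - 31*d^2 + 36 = (d + 3)*(d^4 - 9*d^2 - 4*d + 12) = (d + 2)*(d + 3)*(d^3 - 2*d^2 - 5*d + 6) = (d + 2)^2*(d + 3)*(d^2 - 4*d + 3) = (d - 3)*(d + 2)^2*(d + 3)*(d - 1)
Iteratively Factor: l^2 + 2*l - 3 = (l + 3)*(l - 1)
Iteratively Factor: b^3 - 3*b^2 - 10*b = (b)*(b^2 - 3*b - 10) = b*(b - 5)*(b + 2)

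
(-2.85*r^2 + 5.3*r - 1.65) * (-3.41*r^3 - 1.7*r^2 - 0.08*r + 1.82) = 9.7185*r^5 - 13.228*r^4 - 3.1555*r^3 - 2.806*r^2 + 9.778*r - 3.003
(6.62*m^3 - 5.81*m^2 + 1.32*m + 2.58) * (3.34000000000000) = 22.1108*m^3 - 19.4054*m^2 + 4.4088*m + 8.6172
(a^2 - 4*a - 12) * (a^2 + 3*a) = a^4 - a^3 - 24*a^2 - 36*a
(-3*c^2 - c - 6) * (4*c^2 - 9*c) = -12*c^4 + 23*c^3 - 15*c^2 + 54*c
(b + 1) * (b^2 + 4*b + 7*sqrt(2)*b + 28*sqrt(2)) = b^3 + 5*b^2 + 7*sqrt(2)*b^2 + 4*b + 35*sqrt(2)*b + 28*sqrt(2)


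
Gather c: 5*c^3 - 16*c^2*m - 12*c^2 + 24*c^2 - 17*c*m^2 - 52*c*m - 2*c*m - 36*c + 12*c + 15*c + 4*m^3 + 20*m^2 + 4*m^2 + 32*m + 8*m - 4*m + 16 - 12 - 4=5*c^3 + c^2*(12 - 16*m) + c*(-17*m^2 - 54*m - 9) + 4*m^3 + 24*m^2 + 36*m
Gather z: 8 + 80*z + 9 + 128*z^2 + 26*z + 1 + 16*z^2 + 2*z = 144*z^2 + 108*z + 18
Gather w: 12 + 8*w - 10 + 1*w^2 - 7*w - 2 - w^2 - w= 0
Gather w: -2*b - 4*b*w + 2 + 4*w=-2*b + w*(4 - 4*b) + 2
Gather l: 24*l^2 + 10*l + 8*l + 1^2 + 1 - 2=24*l^2 + 18*l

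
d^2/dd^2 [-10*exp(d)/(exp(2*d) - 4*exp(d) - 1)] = 10*(8*(exp(d) - 2)^2*exp(2*d) + 4*(2*exp(d) - 3)*(-exp(2*d) + 4*exp(d) + 1)*exp(d) + (-exp(2*d) + 4*exp(d) + 1)^2)*exp(d)/(-exp(2*d) + 4*exp(d) + 1)^3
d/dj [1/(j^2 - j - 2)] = (1 - 2*j)/(-j^2 + j + 2)^2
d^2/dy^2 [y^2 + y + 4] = 2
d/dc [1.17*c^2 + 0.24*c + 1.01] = 2.34*c + 0.24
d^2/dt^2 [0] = 0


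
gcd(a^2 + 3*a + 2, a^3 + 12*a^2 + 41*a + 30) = a + 1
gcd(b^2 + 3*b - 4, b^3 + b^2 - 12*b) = b + 4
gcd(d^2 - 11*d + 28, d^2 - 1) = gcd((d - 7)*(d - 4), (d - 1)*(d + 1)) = 1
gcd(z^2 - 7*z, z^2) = z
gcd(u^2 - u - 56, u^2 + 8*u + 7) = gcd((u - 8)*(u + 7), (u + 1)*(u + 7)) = u + 7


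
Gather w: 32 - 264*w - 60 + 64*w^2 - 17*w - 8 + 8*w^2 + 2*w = 72*w^2 - 279*w - 36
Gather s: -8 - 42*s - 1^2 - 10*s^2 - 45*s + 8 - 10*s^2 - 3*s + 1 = -20*s^2 - 90*s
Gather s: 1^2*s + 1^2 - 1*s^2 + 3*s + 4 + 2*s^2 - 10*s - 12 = s^2 - 6*s - 7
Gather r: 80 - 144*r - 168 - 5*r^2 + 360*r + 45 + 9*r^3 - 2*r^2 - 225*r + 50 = 9*r^3 - 7*r^2 - 9*r + 7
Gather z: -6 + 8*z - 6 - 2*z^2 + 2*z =-2*z^2 + 10*z - 12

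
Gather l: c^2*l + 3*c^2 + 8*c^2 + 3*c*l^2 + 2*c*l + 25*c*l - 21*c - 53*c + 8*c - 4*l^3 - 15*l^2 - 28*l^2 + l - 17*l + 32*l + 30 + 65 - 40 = 11*c^2 - 66*c - 4*l^3 + l^2*(3*c - 43) + l*(c^2 + 27*c + 16) + 55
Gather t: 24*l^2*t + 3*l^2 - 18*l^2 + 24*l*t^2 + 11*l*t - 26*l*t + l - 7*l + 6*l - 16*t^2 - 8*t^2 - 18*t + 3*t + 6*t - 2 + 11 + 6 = -15*l^2 + t^2*(24*l - 24) + t*(24*l^2 - 15*l - 9) + 15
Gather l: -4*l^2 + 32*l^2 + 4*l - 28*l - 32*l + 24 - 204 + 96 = 28*l^2 - 56*l - 84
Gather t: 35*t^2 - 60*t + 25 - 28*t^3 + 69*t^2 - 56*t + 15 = -28*t^3 + 104*t^2 - 116*t + 40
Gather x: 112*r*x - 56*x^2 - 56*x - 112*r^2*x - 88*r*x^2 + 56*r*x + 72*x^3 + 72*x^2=72*x^3 + x^2*(16 - 88*r) + x*(-112*r^2 + 168*r - 56)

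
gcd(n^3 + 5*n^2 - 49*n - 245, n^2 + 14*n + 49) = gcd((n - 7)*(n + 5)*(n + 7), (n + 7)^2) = n + 7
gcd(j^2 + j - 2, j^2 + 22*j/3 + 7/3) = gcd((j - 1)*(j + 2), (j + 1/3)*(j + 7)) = 1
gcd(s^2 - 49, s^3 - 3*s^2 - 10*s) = 1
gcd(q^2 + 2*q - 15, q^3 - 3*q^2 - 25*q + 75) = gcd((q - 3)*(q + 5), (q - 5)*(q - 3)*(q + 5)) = q^2 + 2*q - 15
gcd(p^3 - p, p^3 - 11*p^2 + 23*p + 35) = p + 1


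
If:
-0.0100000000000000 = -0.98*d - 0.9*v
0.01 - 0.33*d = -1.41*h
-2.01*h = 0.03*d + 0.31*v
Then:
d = 0.07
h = 0.01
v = -0.06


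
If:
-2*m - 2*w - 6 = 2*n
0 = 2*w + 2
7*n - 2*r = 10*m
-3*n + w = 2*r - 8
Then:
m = -27/20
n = -13/20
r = 179/40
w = -1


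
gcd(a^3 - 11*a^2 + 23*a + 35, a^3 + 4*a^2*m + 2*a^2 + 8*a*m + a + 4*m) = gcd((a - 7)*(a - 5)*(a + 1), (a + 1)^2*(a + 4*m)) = a + 1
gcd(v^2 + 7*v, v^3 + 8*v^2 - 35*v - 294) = v + 7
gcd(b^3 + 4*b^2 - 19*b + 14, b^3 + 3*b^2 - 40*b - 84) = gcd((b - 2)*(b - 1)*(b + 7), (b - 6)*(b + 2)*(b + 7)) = b + 7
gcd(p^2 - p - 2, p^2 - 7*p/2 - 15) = 1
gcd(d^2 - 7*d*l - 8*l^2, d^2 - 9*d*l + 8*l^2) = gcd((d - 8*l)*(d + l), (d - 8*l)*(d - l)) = d - 8*l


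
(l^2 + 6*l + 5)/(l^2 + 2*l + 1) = (l + 5)/(l + 1)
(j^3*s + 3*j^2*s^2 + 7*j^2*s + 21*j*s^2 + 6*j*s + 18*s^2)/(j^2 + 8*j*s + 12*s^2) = s*(j^3 + 3*j^2*s + 7*j^2 + 21*j*s + 6*j + 18*s)/(j^2 + 8*j*s + 12*s^2)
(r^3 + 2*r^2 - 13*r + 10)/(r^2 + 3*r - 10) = r - 1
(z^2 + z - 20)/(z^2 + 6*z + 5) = (z - 4)/(z + 1)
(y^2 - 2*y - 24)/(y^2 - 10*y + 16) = (y^2 - 2*y - 24)/(y^2 - 10*y + 16)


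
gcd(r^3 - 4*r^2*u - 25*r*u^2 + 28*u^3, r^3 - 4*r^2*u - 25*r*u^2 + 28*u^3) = r^3 - 4*r^2*u - 25*r*u^2 + 28*u^3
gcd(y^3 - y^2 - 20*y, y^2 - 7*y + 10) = y - 5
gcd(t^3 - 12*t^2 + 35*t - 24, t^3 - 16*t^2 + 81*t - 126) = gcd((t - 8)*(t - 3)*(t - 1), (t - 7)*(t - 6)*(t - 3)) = t - 3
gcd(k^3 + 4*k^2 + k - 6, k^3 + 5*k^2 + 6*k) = k^2 + 5*k + 6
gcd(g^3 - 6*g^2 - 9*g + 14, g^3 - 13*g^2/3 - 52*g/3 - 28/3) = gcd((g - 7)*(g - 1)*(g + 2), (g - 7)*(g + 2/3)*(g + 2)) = g^2 - 5*g - 14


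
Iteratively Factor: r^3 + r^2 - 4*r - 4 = (r + 1)*(r^2 - 4) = (r - 2)*(r + 1)*(r + 2)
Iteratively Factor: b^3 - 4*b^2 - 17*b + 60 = (b + 4)*(b^2 - 8*b + 15) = (b - 3)*(b + 4)*(b - 5)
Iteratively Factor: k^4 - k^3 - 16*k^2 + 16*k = (k + 4)*(k^3 - 5*k^2 + 4*k) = (k - 1)*(k + 4)*(k^2 - 4*k) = k*(k - 1)*(k + 4)*(k - 4)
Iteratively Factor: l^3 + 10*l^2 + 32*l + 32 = (l + 4)*(l^2 + 6*l + 8) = (l + 2)*(l + 4)*(l + 4)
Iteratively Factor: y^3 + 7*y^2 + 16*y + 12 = (y + 2)*(y^2 + 5*y + 6) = (y + 2)*(y + 3)*(y + 2)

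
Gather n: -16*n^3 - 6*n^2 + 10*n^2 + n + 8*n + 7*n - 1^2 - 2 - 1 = -16*n^3 + 4*n^2 + 16*n - 4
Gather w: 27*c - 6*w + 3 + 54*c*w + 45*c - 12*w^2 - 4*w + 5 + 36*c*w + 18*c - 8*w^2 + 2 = 90*c - 20*w^2 + w*(90*c - 10) + 10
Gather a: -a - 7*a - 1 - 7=-8*a - 8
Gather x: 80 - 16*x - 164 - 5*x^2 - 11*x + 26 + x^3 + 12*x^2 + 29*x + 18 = x^3 + 7*x^2 + 2*x - 40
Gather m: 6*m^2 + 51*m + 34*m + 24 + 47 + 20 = 6*m^2 + 85*m + 91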